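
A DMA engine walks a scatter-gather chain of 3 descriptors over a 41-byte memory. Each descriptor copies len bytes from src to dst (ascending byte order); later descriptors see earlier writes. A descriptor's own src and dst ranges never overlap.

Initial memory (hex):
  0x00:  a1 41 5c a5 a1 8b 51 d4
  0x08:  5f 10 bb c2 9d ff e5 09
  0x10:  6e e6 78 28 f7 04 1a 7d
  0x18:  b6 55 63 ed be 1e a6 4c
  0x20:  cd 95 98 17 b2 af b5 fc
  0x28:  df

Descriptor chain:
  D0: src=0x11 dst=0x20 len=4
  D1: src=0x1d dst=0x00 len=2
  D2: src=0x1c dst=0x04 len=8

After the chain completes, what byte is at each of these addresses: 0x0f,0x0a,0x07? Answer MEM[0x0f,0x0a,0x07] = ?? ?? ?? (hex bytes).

MEM[0x0f,0x0a,0x07] = 09 28 4c

D0: mem[0x20..0x23] <- [e6 78 28 f7]
D1: mem[0x00..0x01] <- [1e a6]
D2: mem[0x04..0x0b] <- [be 1e a6 4c e6 78 28 f7]
query mem[0x0f]=0x09, mem[0x0a]=0x28, mem[0x07]=0x4c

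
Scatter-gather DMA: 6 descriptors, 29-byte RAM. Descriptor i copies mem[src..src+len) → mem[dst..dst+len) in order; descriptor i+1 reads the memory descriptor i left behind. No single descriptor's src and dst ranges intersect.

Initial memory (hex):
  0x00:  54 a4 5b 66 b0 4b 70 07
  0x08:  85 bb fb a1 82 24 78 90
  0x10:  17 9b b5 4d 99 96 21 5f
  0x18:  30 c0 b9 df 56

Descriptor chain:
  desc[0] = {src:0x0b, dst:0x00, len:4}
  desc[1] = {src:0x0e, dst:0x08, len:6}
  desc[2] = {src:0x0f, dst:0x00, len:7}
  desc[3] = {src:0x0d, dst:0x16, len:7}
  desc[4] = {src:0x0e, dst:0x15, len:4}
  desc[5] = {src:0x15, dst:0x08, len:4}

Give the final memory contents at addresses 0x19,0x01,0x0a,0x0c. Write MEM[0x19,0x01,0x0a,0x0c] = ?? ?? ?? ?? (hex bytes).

#0 dst[0x00+4] := {0xa1,0x82,0x24,0x78}
#1 dst[0x08+6] := {0x78,0x90,0x17,0x9b,0xb5,0x4d}
#2 dst[0x00+7] := {0x90,0x17,0x9b,0xb5,0x4d,0x99,0x96}
#3 dst[0x16+7] := {0x4d,0x78,0x90,0x17,0x9b,0xb5,0x4d}
#4 dst[0x15+4] := {0x78,0x90,0x17,0x9b}
#5 dst[0x08+4] := {0x78,0x90,0x17,0x9b}
query mem[0x19]=0x17, mem[0x01]=0x17, mem[0x0a]=0x17, mem[0x0c]=0xb5

MEM[0x19,0x01,0x0a,0x0c] = 17 17 17 b5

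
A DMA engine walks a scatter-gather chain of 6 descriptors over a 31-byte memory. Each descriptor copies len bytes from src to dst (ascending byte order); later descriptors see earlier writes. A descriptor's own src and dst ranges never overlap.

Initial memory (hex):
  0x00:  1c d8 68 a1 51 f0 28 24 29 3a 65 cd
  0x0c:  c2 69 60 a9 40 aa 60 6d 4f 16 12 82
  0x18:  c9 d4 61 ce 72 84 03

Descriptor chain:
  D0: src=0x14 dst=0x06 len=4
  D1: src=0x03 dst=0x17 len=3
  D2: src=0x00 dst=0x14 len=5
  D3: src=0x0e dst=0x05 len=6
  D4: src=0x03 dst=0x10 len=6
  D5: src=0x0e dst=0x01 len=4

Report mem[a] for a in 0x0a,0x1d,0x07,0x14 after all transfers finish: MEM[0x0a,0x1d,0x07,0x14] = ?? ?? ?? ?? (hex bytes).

D0: mem[0x06..0x09] <- [4f 16 12 82]
D1: mem[0x17..0x19] <- [a1 51 f0]
D2: mem[0x14..0x18] <- [1c d8 68 a1 51]
D3: mem[0x05..0x0a] <- [60 a9 40 aa 60 6d]
D4: mem[0x10..0x15] <- [a1 51 60 a9 40 aa]
D5: mem[0x01..0x04] <- [60 a9 a1 51]
query mem[0x0a]=0x6d, mem[0x1d]=0x84, mem[0x07]=0x40, mem[0x14]=0x40

MEM[0x0a,0x1d,0x07,0x14] = 6d 84 40 40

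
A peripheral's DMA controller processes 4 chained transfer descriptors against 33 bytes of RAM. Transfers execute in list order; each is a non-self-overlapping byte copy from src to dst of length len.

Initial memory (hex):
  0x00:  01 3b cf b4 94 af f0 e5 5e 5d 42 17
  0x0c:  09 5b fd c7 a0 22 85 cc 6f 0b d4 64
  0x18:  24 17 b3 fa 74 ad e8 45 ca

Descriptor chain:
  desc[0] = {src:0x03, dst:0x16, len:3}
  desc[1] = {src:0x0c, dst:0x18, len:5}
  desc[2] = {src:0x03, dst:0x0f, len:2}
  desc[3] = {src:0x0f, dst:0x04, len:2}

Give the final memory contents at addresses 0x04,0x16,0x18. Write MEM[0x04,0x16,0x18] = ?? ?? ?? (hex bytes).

MEM[0x04,0x16,0x18] = b4 b4 09

  after D0: wrote 3B at 0x16 = b494af
  after D1: wrote 5B at 0x18 = 095bfdc7a0
  after D2: wrote 2B at 0x0f = b494
  after D3: wrote 2B at 0x04 = b494
query mem[0x04]=0xb4, mem[0x16]=0xb4, mem[0x18]=0x09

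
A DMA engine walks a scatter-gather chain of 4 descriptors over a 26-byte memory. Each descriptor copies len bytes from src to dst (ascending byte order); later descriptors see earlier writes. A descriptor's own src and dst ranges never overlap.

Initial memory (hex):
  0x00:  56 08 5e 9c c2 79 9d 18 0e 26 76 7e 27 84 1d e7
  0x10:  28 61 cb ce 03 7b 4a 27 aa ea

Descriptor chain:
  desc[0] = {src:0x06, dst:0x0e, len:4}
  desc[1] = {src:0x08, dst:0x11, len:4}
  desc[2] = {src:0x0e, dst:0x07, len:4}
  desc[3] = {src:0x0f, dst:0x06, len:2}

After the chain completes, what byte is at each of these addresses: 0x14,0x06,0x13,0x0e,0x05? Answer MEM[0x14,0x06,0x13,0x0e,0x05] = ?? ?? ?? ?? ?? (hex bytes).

  after D0: wrote 4B at 0x0e = 9d180e26
  after D1: wrote 4B at 0x11 = 0e26767e
  after D2: wrote 4B at 0x07 = 9d180e0e
  after D3: wrote 2B at 0x06 = 180e
query mem[0x14]=0x7e, mem[0x06]=0x18, mem[0x13]=0x76, mem[0x0e]=0x9d, mem[0x05]=0x79

MEM[0x14,0x06,0x13,0x0e,0x05] = 7e 18 76 9d 79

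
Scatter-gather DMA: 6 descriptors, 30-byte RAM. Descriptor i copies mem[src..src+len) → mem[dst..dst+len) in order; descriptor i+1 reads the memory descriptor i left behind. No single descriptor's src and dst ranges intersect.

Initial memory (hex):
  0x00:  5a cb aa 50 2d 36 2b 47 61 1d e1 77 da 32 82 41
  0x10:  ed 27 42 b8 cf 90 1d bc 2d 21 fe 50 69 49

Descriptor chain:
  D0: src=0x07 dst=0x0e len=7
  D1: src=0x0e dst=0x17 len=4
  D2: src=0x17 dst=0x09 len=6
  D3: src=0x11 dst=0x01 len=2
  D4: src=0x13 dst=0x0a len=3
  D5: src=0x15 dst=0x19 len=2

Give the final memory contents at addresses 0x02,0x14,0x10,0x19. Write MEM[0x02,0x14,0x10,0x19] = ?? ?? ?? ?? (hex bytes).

MEM[0x02,0x14,0x10,0x19] = 77 32 1d 90

#0 dst[0x0e+7] := {0x47,0x61,0x1d,0xe1,0x77,0xda,0x32}
#1 dst[0x17+4] := {0x47,0x61,0x1d,0xe1}
#2 dst[0x09+6] := {0x47,0x61,0x1d,0xe1,0x50,0x69}
#3 dst[0x01+2] := {0xe1,0x77}
#4 dst[0x0a+3] := {0xda,0x32,0x90}
#5 dst[0x19+2] := {0x90,0x1d}
query mem[0x02]=0x77, mem[0x14]=0x32, mem[0x10]=0x1d, mem[0x19]=0x90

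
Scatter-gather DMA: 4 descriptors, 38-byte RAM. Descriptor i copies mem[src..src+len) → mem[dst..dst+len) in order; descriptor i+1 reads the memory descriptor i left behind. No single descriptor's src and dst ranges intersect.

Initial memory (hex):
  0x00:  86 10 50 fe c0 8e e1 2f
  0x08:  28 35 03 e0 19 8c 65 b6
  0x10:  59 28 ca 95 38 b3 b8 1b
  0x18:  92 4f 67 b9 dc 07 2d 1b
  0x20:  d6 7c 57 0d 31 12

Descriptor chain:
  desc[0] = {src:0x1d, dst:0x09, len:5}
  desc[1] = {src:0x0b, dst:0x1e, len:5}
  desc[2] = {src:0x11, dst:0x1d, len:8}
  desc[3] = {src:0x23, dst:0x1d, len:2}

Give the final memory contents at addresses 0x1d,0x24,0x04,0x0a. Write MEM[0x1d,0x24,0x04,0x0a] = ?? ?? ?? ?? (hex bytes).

MEM[0x1d,0x24,0x04,0x0a] = 1b 92 c0 2d

  after D0: wrote 5B at 0x09 = 072d1bd67c
  after D1: wrote 5B at 0x1e = 1bd67c65b6
  after D2: wrote 8B at 0x1d = 28ca9538b3b81b92
  after D3: wrote 2B at 0x1d = 1b92
query mem[0x1d]=0x1b, mem[0x24]=0x92, mem[0x04]=0xc0, mem[0x0a]=0x2d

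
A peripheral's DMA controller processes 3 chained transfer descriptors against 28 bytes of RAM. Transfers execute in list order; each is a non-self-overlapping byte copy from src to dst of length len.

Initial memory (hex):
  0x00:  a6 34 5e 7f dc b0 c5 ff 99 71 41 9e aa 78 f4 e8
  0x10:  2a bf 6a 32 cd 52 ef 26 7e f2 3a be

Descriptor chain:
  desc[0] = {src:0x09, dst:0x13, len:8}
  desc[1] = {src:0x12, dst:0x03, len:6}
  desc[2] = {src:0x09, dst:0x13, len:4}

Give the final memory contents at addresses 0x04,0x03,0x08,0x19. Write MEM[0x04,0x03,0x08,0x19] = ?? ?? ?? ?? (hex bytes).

MEM[0x04,0x03,0x08,0x19] = 71 6a 78 e8

  after D0: wrote 8B at 0x13 = 71419eaa78f4e82a
  after D1: wrote 6B at 0x03 = 6a71419eaa78
  after D2: wrote 4B at 0x13 = 71419eaa
query mem[0x04]=0x71, mem[0x03]=0x6a, mem[0x08]=0x78, mem[0x19]=0xe8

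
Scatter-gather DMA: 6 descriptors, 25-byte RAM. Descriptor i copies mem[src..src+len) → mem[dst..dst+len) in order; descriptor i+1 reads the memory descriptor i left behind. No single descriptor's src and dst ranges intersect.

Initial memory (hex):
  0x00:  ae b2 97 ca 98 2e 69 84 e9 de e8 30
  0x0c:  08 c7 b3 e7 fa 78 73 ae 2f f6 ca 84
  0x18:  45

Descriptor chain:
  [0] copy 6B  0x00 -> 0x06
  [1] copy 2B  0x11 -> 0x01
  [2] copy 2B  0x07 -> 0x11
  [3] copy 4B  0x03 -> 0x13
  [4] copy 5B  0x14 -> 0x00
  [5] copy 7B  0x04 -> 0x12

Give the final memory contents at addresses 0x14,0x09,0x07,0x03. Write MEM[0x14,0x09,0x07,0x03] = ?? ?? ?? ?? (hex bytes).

[0] 0x00->0x06 len=6 : ae b2 97 ca 98 2e
[1] 0x11->0x01 len=2 : 78 73
[2] 0x07->0x11 len=2 : b2 97
[3] 0x03->0x13 len=4 : ca 98 2e ae
[4] 0x14->0x00 len=5 : 98 2e ae 84 45
[5] 0x04->0x12 len=7 : 45 2e ae b2 97 ca 98
query mem[0x14]=0xae, mem[0x09]=0xca, mem[0x07]=0xb2, mem[0x03]=0x84

MEM[0x14,0x09,0x07,0x03] = ae ca b2 84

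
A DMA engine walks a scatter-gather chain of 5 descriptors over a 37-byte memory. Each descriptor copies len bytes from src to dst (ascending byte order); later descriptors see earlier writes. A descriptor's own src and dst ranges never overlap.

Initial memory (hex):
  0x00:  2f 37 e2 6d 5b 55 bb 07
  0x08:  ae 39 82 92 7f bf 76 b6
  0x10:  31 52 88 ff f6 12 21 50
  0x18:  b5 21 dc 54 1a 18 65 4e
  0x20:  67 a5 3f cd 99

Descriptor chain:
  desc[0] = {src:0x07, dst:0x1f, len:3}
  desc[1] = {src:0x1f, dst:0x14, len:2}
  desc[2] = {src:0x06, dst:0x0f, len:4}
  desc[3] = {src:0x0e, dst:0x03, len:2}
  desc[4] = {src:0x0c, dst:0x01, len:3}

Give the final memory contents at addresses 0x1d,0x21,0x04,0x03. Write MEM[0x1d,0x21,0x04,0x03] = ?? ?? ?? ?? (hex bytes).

MEM[0x1d,0x21,0x04,0x03] = 18 39 bb 76

[0] 0x07->0x1f len=3 : 07 ae 39
[1] 0x1f->0x14 len=2 : 07 ae
[2] 0x06->0x0f len=4 : bb 07 ae 39
[3] 0x0e->0x03 len=2 : 76 bb
[4] 0x0c->0x01 len=3 : 7f bf 76
query mem[0x1d]=0x18, mem[0x21]=0x39, mem[0x04]=0xbb, mem[0x03]=0x76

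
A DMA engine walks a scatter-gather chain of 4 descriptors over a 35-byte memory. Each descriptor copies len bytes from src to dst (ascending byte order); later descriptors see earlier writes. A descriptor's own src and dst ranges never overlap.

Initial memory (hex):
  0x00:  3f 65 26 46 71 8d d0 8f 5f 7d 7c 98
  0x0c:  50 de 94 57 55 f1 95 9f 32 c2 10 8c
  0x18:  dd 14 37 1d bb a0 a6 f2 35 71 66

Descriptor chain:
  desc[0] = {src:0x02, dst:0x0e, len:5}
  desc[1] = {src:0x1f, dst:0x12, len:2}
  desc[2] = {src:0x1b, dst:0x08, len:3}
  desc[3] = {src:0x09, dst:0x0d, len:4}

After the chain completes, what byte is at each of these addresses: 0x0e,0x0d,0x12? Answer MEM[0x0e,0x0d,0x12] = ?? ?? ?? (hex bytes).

MEM[0x0e,0x0d,0x12] = a0 bb f2

#0 dst[0x0e+5] := {0x26,0x46,0x71,0x8d,0xd0}
#1 dst[0x12+2] := {0xf2,0x35}
#2 dst[0x08+3] := {0x1d,0xbb,0xa0}
#3 dst[0x0d+4] := {0xbb,0xa0,0x98,0x50}
query mem[0x0e]=0xa0, mem[0x0d]=0xbb, mem[0x12]=0xf2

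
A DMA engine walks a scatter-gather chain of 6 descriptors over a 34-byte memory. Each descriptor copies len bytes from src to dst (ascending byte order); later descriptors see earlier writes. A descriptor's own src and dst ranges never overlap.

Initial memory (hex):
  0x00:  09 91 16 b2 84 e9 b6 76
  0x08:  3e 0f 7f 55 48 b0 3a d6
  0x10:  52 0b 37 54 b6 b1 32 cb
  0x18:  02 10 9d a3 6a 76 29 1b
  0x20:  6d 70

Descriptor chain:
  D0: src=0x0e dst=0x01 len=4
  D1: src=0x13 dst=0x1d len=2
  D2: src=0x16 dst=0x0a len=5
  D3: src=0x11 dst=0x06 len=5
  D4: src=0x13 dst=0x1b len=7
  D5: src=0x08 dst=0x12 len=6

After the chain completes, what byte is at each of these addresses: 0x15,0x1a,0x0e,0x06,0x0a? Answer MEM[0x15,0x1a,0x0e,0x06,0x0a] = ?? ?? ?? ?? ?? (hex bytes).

[0] 0x0e->0x01 len=4 : 3a d6 52 0b
[1] 0x13->0x1d len=2 : 54 b6
[2] 0x16->0x0a len=5 : 32 cb 02 10 9d
[3] 0x11->0x06 len=5 : 0b 37 54 b6 b1
[4] 0x13->0x1b len=7 : 54 b6 b1 32 cb 02 10
[5] 0x08->0x12 len=6 : 54 b6 b1 cb 02 10
query mem[0x15]=0xcb, mem[0x1a]=0x9d, mem[0x0e]=0x9d, mem[0x06]=0x0b, mem[0x0a]=0xb1

MEM[0x15,0x1a,0x0e,0x06,0x0a] = cb 9d 9d 0b b1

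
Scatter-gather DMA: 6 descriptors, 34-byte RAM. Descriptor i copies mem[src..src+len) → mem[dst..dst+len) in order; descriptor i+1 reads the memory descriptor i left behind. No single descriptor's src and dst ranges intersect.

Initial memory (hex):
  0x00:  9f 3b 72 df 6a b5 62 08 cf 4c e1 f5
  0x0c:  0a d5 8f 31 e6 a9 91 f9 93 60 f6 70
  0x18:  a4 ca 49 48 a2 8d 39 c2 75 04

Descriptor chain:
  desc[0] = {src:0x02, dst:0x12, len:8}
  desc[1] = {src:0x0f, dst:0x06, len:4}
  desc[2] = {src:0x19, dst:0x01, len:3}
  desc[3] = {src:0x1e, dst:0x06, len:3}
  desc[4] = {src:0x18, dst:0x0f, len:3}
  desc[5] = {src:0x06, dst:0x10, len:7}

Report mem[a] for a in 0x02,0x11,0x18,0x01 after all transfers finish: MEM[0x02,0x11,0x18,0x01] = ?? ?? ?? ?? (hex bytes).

[0] 0x02->0x12 len=8 : 72 df 6a b5 62 08 cf 4c
[1] 0x0f->0x06 len=4 : 31 e6 a9 72
[2] 0x19->0x01 len=3 : 4c 49 48
[3] 0x1e->0x06 len=3 : 39 c2 75
[4] 0x18->0x0f len=3 : cf 4c 49
[5] 0x06->0x10 len=7 : 39 c2 75 72 e1 f5 0a
query mem[0x02]=0x49, mem[0x11]=0xc2, mem[0x18]=0xcf, mem[0x01]=0x4c

MEM[0x02,0x11,0x18,0x01] = 49 c2 cf 4c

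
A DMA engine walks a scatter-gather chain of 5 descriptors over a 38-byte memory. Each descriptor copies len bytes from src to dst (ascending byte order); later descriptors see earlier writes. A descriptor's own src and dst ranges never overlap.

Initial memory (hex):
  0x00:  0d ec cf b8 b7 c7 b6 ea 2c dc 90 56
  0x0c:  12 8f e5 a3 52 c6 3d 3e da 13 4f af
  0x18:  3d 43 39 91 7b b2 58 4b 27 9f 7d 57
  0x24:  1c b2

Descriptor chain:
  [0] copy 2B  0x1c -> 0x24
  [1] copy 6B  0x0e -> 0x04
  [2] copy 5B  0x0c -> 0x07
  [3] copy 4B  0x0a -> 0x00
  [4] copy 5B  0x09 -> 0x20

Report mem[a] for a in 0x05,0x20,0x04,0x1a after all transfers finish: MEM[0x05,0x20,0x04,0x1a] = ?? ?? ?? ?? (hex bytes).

  after D0: wrote 2B at 0x24 = 7bb2
  after D1: wrote 6B at 0x04 = e5a352c63d3e
  after D2: wrote 5B at 0x07 = 128fe5a352
  after D3: wrote 4B at 0x00 = a352128f
  after D4: wrote 5B at 0x20 = e5a352128f
query mem[0x05]=0xa3, mem[0x20]=0xe5, mem[0x04]=0xe5, mem[0x1a]=0x39

MEM[0x05,0x20,0x04,0x1a] = a3 e5 e5 39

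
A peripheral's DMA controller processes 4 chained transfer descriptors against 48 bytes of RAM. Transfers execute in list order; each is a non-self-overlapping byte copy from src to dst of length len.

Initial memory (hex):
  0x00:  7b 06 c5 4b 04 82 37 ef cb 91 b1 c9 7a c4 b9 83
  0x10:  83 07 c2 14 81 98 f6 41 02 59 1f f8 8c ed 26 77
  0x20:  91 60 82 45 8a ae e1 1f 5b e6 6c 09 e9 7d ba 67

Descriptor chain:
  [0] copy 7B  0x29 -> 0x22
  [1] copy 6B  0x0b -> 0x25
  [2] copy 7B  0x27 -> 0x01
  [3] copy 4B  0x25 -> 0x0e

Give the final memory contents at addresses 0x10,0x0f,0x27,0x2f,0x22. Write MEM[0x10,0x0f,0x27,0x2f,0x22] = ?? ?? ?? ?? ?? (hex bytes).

[0] 0x29->0x22 len=7 : e6 6c 09 e9 7d ba 67
[1] 0x0b->0x25 len=6 : c9 7a c4 b9 83 83
[2] 0x27->0x01 len=7 : c4 b9 83 83 09 e9 7d
[3] 0x25->0x0e len=4 : c9 7a c4 b9
query mem[0x10]=0xc4, mem[0x0f]=0x7a, mem[0x27]=0xc4, mem[0x2f]=0x67, mem[0x22]=0xe6

MEM[0x10,0x0f,0x27,0x2f,0x22] = c4 7a c4 67 e6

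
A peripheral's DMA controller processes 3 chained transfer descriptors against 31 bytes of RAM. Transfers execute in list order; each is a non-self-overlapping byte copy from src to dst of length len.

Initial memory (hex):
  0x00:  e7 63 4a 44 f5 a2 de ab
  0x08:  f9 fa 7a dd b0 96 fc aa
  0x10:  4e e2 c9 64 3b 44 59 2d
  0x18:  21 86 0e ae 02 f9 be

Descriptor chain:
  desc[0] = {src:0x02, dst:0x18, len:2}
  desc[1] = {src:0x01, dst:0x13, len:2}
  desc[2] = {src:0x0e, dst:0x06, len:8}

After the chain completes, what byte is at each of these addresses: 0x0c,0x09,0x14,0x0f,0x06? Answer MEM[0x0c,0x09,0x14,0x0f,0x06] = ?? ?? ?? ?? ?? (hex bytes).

  after D0: wrote 2B at 0x18 = 4a44
  after D1: wrote 2B at 0x13 = 634a
  after D2: wrote 8B at 0x06 = fcaa4ee2c9634a44
query mem[0x0c]=0x4a, mem[0x09]=0xe2, mem[0x14]=0x4a, mem[0x0f]=0xaa, mem[0x06]=0xfc

MEM[0x0c,0x09,0x14,0x0f,0x06] = 4a e2 4a aa fc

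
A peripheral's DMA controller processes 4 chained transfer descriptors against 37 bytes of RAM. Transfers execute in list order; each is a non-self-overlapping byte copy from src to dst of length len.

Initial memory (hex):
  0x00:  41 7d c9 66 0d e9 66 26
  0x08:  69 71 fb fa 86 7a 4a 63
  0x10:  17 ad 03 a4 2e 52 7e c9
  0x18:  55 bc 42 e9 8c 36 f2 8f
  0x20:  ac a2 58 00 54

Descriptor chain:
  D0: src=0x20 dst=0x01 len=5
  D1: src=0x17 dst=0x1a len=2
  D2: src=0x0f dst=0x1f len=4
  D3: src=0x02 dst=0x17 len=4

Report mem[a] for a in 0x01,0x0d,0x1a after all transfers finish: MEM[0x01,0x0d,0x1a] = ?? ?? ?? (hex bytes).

MEM[0x01,0x0d,0x1a] = ac 7a 54

#0 dst[0x01+5] := {0xac,0xa2,0x58,0x00,0x54}
#1 dst[0x1a+2] := {0xc9,0x55}
#2 dst[0x1f+4] := {0x63,0x17,0xad,0x03}
#3 dst[0x17+4] := {0xa2,0x58,0x00,0x54}
query mem[0x01]=0xac, mem[0x0d]=0x7a, mem[0x1a]=0x54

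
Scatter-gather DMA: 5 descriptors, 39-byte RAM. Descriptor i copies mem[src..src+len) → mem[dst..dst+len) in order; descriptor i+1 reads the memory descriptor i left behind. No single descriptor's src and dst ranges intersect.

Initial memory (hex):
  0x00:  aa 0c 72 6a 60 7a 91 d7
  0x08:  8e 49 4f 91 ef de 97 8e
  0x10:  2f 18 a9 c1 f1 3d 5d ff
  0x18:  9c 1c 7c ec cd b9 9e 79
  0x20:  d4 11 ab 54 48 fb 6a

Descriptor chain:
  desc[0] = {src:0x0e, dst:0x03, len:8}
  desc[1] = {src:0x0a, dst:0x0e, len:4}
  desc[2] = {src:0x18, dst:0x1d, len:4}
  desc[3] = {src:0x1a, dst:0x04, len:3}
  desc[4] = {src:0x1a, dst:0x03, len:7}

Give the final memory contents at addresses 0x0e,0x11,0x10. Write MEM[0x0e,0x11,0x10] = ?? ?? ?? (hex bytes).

MEM[0x0e,0x11,0x10] = 3d de ef

D0: mem[0x03..0x0a] <- [97 8e 2f 18 a9 c1 f1 3d]
D1: mem[0x0e..0x11] <- [3d 91 ef de]
D2: mem[0x1d..0x20] <- [9c 1c 7c ec]
D3: mem[0x04..0x06] <- [7c ec cd]
D4: mem[0x03..0x09] <- [7c ec cd 9c 1c 7c ec]
query mem[0x0e]=0x3d, mem[0x11]=0xde, mem[0x10]=0xef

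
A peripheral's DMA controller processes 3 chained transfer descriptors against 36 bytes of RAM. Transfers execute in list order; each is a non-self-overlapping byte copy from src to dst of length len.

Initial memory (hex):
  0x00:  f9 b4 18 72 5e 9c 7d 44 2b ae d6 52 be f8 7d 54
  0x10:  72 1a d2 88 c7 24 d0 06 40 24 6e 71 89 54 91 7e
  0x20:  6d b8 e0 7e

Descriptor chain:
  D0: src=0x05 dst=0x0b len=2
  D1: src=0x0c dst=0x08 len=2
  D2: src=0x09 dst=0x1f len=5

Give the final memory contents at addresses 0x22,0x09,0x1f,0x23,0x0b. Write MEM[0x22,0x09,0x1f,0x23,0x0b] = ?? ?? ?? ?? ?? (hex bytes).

[0] 0x05->0x0b len=2 : 9c 7d
[1] 0x0c->0x08 len=2 : 7d f8
[2] 0x09->0x1f len=5 : f8 d6 9c 7d f8
query mem[0x22]=0x7d, mem[0x09]=0xf8, mem[0x1f]=0xf8, mem[0x23]=0xf8, mem[0x0b]=0x9c

MEM[0x22,0x09,0x1f,0x23,0x0b] = 7d f8 f8 f8 9c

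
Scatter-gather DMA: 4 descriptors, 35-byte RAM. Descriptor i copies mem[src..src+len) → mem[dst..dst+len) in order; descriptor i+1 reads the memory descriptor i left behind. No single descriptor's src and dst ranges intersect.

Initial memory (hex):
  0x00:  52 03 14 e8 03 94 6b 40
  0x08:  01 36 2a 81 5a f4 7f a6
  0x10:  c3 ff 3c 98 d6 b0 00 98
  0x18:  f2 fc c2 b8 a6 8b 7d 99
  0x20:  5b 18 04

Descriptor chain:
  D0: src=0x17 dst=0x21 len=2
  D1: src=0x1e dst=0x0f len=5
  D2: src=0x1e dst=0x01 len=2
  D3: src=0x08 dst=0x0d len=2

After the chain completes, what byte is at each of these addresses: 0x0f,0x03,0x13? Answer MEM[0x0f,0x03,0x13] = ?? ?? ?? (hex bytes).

MEM[0x0f,0x03,0x13] = 7d e8 f2

D0: mem[0x21..0x22] <- [98 f2]
D1: mem[0x0f..0x13] <- [7d 99 5b 98 f2]
D2: mem[0x01..0x02] <- [7d 99]
D3: mem[0x0d..0x0e] <- [01 36]
query mem[0x0f]=0x7d, mem[0x03]=0xe8, mem[0x13]=0xf2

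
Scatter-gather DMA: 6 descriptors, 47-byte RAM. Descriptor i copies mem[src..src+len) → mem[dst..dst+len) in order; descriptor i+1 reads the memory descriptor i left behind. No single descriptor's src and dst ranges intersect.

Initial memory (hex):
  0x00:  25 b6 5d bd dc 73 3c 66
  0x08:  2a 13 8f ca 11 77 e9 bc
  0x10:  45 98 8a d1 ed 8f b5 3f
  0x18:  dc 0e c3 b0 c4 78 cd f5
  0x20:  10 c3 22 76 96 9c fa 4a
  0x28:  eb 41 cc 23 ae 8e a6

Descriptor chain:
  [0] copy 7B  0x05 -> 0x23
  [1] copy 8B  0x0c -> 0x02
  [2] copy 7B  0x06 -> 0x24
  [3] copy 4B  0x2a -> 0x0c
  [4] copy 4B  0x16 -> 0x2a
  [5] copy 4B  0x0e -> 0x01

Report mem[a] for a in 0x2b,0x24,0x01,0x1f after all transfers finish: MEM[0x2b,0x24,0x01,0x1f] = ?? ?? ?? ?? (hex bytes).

MEM[0x2b,0x24,0x01,0x1f] = 3f 45 ae f5

D0: mem[0x23..0x29] <- [73 3c 66 2a 13 8f ca]
D1: mem[0x02..0x09] <- [11 77 e9 bc 45 98 8a d1]
D2: mem[0x24..0x2a] <- [45 98 8a d1 8f ca 11]
D3: mem[0x0c..0x0f] <- [11 23 ae 8e]
D4: mem[0x2a..0x2d] <- [b5 3f dc 0e]
D5: mem[0x01..0x04] <- [ae 8e 45 98]
query mem[0x2b]=0x3f, mem[0x24]=0x45, mem[0x01]=0xae, mem[0x1f]=0xf5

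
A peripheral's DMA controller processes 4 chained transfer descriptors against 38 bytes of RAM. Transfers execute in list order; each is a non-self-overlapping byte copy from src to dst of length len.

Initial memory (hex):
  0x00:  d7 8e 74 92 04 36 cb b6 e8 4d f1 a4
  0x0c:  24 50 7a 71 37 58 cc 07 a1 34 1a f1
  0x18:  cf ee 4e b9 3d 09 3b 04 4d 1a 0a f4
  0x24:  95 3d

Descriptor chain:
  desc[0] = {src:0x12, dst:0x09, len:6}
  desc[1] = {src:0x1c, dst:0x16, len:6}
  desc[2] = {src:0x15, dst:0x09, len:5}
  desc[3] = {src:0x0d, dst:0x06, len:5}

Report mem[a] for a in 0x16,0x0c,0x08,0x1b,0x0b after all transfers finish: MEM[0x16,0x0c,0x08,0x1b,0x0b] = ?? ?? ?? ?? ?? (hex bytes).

D0: mem[0x09..0x0e] <- [cc 07 a1 34 1a f1]
D1: mem[0x16..0x1b] <- [3d 09 3b 04 4d 1a]
D2: mem[0x09..0x0d] <- [34 3d 09 3b 04]
D3: mem[0x06..0x0a] <- [04 f1 71 37 58]
query mem[0x16]=0x3d, mem[0x0c]=0x3b, mem[0x08]=0x71, mem[0x1b]=0x1a, mem[0x0b]=0x09

MEM[0x16,0x0c,0x08,0x1b,0x0b] = 3d 3b 71 1a 09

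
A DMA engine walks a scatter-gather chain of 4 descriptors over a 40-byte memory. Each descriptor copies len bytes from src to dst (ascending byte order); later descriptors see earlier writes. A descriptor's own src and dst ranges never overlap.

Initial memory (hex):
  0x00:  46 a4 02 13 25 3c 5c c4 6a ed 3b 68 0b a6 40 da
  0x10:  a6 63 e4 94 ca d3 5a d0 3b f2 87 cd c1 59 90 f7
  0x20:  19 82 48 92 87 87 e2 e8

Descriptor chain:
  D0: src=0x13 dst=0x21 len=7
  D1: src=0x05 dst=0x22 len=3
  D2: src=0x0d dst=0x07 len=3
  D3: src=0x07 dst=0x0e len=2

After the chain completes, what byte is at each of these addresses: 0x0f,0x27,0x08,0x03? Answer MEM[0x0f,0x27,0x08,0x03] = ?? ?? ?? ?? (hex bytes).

D0: mem[0x21..0x27] <- [94 ca d3 5a d0 3b f2]
D1: mem[0x22..0x24] <- [3c 5c c4]
D2: mem[0x07..0x09] <- [a6 40 da]
D3: mem[0x0e..0x0f] <- [a6 40]
query mem[0x0f]=0x40, mem[0x27]=0xf2, mem[0x08]=0x40, mem[0x03]=0x13

MEM[0x0f,0x27,0x08,0x03] = 40 f2 40 13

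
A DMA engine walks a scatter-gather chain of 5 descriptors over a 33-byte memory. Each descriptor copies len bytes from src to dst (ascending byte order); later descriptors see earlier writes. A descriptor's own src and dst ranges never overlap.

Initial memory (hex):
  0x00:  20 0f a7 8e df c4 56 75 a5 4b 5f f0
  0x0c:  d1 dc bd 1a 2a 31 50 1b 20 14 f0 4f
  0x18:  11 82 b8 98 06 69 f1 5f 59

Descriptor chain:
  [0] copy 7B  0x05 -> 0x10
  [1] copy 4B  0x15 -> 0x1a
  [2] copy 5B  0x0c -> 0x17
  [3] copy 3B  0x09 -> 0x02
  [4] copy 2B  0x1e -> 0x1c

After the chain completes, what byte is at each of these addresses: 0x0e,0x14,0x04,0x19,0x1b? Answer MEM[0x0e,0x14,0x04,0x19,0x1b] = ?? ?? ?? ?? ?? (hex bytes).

  after D0: wrote 7B at 0x10 = c45675a54b5ff0
  after D1: wrote 4B at 0x1a = 5ff04f11
  after D2: wrote 5B at 0x17 = d1dcbd1ac4
  after D3: wrote 3B at 0x02 = 4b5ff0
  after D4: wrote 2B at 0x1c = f15f
query mem[0x0e]=0xbd, mem[0x14]=0x4b, mem[0x04]=0xf0, mem[0x19]=0xbd, mem[0x1b]=0xc4

MEM[0x0e,0x14,0x04,0x19,0x1b] = bd 4b f0 bd c4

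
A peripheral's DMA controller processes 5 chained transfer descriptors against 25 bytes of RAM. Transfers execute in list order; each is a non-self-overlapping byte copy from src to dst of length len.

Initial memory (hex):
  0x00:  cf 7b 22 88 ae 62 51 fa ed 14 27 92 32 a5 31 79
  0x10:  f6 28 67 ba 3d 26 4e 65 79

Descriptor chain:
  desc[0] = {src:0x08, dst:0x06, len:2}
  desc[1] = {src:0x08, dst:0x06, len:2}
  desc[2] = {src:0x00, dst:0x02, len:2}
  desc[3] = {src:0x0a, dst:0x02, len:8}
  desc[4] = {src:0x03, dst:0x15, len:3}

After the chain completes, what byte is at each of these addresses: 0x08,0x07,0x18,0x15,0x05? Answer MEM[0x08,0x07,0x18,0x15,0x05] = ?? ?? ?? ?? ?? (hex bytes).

MEM[0x08,0x07,0x18,0x15,0x05] = f6 79 79 92 a5

  after D0: wrote 2B at 0x06 = ed14
  after D1: wrote 2B at 0x06 = ed14
  after D2: wrote 2B at 0x02 = cf7b
  after D3: wrote 8B at 0x02 = 279232a53179f628
  after D4: wrote 3B at 0x15 = 9232a5
query mem[0x08]=0xf6, mem[0x07]=0x79, mem[0x18]=0x79, mem[0x15]=0x92, mem[0x05]=0xa5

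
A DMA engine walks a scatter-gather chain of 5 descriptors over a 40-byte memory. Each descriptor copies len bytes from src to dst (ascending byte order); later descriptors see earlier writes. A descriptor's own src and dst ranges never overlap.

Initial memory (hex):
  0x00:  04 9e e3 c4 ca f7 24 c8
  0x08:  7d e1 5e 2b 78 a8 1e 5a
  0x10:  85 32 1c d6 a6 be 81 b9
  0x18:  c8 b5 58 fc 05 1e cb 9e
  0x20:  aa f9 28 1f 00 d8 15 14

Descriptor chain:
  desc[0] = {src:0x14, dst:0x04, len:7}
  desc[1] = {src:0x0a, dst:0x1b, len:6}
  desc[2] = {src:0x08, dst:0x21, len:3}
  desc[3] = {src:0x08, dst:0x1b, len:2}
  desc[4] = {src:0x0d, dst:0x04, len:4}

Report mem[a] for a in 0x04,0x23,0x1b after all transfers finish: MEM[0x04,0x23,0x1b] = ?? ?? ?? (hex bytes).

MEM[0x04,0x23,0x1b] = a8 58 c8

[0] 0x14->0x04 len=7 : a6 be 81 b9 c8 b5 58
[1] 0x0a->0x1b len=6 : 58 2b 78 a8 1e 5a
[2] 0x08->0x21 len=3 : c8 b5 58
[3] 0x08->0x1b len=2 : c8 b5
[4] 0x0d->0x04 len=4 : a8 1e 5a 85
query mem[0x04]=0xa8, mem[0x23]=0x58, mem[0x1b]=0xc8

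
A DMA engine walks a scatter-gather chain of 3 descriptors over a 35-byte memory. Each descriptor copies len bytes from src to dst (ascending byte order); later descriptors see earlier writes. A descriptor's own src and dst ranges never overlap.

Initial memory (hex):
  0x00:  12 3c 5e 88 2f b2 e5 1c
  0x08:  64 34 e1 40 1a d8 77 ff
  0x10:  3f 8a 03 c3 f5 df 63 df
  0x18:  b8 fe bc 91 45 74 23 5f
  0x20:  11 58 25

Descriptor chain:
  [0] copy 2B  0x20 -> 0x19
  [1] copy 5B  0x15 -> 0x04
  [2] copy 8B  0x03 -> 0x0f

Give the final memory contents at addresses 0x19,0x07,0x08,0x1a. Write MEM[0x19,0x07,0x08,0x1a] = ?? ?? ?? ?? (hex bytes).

[0] 0x20->0x19 len=2 : 11 58
[1] 0x15->0x04 len=5 : df 63 df b8 11
[2] 0x03->0x0f len=8 : 88 df 63 df b8 11 34 e1
query mem[0x19]=0x11, mem[0x07]=0xb8, mem[0x08]=0x11, mem[0x1a]=0x58

MEM[0x19,0x07,0x08,0x1a] = 11 b8 11 58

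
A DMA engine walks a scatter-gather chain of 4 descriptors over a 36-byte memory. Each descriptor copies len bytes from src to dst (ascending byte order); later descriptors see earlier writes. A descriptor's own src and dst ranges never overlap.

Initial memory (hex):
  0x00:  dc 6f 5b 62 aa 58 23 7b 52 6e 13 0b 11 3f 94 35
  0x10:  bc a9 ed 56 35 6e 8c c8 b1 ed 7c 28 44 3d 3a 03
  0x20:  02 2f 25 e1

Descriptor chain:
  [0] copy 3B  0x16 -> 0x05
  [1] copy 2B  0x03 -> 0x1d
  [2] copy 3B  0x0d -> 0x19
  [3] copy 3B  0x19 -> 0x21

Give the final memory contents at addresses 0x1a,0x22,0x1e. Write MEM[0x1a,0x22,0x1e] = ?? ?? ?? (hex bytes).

MEM[0x1a,0x22,0x1e] = 94 94 aa

  after D0: wrote 3B at 0x05 = 8cc8b1
  after D1: wrote 2B at 0x1d = 62aa
  after D2: wrote 3B at 0x19 = 3f9435
  after D3: wrote 3B at 0x21 = 3f9435
query mem[0x1a]=0x94, mem[0x22]=0x94, mem[0x1e]=0xaa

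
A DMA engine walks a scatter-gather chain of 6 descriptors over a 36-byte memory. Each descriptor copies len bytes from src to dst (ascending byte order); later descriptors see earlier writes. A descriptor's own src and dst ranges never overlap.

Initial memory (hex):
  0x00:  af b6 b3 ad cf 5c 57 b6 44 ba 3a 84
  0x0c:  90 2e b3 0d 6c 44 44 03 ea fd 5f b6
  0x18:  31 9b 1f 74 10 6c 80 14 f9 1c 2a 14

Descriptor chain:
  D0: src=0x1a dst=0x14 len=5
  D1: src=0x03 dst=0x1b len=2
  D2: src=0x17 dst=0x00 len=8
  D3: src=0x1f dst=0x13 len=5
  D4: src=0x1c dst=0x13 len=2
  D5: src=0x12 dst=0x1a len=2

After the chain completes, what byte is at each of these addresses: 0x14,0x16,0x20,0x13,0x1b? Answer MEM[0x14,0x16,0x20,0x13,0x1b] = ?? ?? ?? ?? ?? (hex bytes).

MEM[0x14,0x16,0x20,0x13,0x1b] = 6c 2a f9 cf cf

[0] 0x1a->0x14 len=5 : 1f 74 10 6c 80
[1] 0x03->0x1b len=2 : ad cf
[2] 0x17->0x00 len=8 : 6c 80 9b 1f ad cf 6c 80
[3] 0x1f->0x13 len=5 : 14 f9 1c 2a 14
[4] 0x1c->0x13 len=2 : cf 6c
[5] 0x12->0x1a len=2 : 44 cf
query mem[0x14]=0x6c, mem[0x16]=0x2a, mem[0x20]=0xf9, mem[0x13]=0xcf, mem[0x1b]=0xcf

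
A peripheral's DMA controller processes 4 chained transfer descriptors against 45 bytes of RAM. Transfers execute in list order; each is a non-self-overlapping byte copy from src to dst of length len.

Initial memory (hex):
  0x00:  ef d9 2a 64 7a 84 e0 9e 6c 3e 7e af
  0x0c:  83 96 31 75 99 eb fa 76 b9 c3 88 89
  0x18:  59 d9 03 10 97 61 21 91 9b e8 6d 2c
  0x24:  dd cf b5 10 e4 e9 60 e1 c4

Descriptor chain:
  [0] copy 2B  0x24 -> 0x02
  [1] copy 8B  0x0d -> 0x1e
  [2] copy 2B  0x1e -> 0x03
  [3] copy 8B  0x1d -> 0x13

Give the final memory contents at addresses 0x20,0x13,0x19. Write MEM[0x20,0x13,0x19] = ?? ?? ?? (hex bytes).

MEM[0x20,0x13,0x19] = 75 61 fa

#0 dst[0x02+2] := {0xdd,0xcf}
#1 dst[0x1e+8] := {0x96,0x31,0x75,0x99,0xeb,0xfa,0x76,0xb9}
#2 dst[0x03+2] := {0x96,0x31}
#3 dst[0x13+8] := {0x61,0x96,0x31,0x75,0x99,0xeb,0xfa,0x76}
query mem[0x20]=0x75, mem[0x13]=0x61, mem[0x19]=0xfa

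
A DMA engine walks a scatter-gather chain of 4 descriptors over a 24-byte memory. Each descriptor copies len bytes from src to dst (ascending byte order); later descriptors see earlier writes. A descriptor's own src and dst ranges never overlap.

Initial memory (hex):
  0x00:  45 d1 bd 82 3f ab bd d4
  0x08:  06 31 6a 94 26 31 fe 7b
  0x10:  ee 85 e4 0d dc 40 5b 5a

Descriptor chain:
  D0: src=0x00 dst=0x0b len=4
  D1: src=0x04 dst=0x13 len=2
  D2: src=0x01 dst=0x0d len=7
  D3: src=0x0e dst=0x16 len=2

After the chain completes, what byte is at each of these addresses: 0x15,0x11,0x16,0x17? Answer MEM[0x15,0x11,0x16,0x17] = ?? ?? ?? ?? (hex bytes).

MEM[0x15,0x11,0x16,0x17] = 40 ab bd 82

[0] 0x00->0x0b len=4 : 45 d1 bd 82
[1] 0x04->0x13 len=2 : 3f ab
[2] 0x01->0x0d len=7 : d1 bd 82 3f ab bd d4
[3] 0x0e->0x16 len=2 : bd 82
query mem[0x15]=0x40, mem[0x11]=0xab, mem[0x16]=0xbd, mem[0x17]=0x82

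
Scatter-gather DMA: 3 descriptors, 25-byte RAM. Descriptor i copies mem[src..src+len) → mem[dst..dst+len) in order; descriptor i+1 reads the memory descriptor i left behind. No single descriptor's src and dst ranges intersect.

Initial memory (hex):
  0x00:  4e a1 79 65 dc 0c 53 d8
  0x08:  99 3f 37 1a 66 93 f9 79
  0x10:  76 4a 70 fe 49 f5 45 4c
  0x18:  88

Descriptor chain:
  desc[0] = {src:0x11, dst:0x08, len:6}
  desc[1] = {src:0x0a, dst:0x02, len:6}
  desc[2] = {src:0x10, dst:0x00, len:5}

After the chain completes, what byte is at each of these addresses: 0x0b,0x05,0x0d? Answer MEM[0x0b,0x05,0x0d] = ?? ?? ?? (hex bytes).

MEM[0x0b,0x05,0x0d] = 49 45 45

  after D0: wrote 6B at 0x08 = 4a70fe49f545
  after D1: wrote 6B at 0x02 = fe49f545f979
  after D2: wrote 5B at 0x00 = 764a70fe49
query mem[0x0b]=0x49, mem[0x05]=0x45, mem[0x0d]=0x45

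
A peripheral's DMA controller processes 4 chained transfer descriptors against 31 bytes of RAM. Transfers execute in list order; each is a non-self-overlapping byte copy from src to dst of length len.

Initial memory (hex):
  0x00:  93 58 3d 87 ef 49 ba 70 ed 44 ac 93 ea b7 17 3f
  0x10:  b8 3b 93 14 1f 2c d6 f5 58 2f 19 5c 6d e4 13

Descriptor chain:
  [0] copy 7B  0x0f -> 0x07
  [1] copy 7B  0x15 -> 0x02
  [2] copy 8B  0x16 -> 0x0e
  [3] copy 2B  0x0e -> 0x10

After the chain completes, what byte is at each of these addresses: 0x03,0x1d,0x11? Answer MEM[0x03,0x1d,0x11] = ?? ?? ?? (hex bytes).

MEM[0x03,0x1d,0x11] = d6 e4 f5

D0: mem[0x07..0x0d] <- [3f b8 3b 93 14 1f 2c]
D1: mem[0x02..0x08] <- [2c d6 f5 58 2f 19 5c]
D2: mem[0x0e..0x15] <- [d6 f5 58 2f 19 5c 6d e4]
D3: mem[0x10..0x11] <- [d6 f5]
query mem[0x03]=0xd6, mem[0x1d]=0xe4, mem[0x11]=0xf5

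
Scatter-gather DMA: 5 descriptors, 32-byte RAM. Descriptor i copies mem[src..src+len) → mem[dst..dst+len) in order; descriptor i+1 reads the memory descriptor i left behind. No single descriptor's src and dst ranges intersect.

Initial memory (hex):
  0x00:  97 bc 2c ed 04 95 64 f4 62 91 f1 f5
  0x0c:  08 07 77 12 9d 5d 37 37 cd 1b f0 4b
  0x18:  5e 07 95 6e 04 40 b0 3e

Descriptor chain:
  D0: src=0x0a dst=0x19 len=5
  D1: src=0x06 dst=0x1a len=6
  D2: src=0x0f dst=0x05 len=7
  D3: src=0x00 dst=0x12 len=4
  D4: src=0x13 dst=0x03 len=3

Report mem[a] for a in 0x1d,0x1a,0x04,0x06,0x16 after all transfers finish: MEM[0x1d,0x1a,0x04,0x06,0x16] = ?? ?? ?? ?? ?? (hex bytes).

MEM[0x1d,0x1a,0x04,0x06,0x16] = 91 64 2c 9d f0

#0 dst[0x19+5] := {0xf1,0xf5,0x08,0x07,0x77}
#1 dst[0x1a+6] := {0x64,0xf4,0x62,0x91,0xf1,0xf5}
#2 dst[0x05+7] := {0x12,0x9d,0x5d,0x37,0x37,0xcd,0x1b}
#3 dst[0x12+4] := {0x97,0xbc,0x2c,0xed}
#4 dst[0x03+3] := {0xbc,0x2c,0xed}
query mem[0x1d]=0x91, mem[0x1a]=0x64, mem[0x04]=0x2c, mem[0x06]=0x9d, mem[0x16]=0xf0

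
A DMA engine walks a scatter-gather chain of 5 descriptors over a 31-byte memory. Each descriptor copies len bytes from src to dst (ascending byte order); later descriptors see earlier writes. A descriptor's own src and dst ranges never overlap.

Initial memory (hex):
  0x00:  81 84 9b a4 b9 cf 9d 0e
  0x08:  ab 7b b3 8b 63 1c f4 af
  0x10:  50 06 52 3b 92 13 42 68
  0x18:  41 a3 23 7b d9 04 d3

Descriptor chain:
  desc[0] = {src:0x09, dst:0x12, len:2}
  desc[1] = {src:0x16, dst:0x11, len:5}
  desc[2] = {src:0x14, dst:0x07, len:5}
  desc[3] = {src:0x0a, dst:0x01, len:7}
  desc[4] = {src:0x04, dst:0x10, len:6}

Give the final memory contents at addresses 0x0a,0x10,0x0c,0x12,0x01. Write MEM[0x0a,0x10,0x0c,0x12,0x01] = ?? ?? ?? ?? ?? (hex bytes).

[0] 0x09->0x12 len=2 : 7b b3
[1] 0x16->0x11 len=5 : 42 68 41 a3 23
[2] 0x14->0x07 len=5 : a3 23 42 68 41
[3] 0x0a->0x01 len=7 : 68 41 63 1c f4 af 50
[4] 0x04->0x10 len=6 : 1c f4 af 50 23 42
query mem[0x0a]=0x68, mem[0x10]=0x1c, mem[0x0c]=0x63, mem[0x12]=0xaf, mem[0x01]=0x68

MEM[0x0a,0x10,0x0c,0x12,0x01] = 68 1c 63 af 68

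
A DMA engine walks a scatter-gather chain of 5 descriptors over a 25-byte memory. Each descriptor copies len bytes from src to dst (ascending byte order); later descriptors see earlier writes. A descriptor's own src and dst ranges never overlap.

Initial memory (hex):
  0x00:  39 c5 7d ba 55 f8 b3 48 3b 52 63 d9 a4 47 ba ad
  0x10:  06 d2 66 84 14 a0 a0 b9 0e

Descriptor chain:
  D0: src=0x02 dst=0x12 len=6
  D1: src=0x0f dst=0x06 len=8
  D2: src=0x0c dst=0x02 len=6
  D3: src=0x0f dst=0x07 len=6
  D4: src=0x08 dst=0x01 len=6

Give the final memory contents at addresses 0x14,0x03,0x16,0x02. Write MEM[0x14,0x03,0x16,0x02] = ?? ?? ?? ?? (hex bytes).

  after D0: wrote 6B at 0x12 = 7dba55f8b348
  after D1: wrote 8B at 0x06 = ad06d27dba55f8b3
  after D2: wrote 6B at 0x02 = f8b3baad06d2
  after D3: wrote 6B at 0x07 = ad06d27dba55
  after D4: wrote 6B at 0x01 = 06d27dba55b3
query mem[0x14]=0x55, mem[0x03]=0x7d, mem[0x16]=0xb3, mem[0x02]=0xd2

MEM[0x14,0x03,0x16,0x02] = 55 7d b3 d2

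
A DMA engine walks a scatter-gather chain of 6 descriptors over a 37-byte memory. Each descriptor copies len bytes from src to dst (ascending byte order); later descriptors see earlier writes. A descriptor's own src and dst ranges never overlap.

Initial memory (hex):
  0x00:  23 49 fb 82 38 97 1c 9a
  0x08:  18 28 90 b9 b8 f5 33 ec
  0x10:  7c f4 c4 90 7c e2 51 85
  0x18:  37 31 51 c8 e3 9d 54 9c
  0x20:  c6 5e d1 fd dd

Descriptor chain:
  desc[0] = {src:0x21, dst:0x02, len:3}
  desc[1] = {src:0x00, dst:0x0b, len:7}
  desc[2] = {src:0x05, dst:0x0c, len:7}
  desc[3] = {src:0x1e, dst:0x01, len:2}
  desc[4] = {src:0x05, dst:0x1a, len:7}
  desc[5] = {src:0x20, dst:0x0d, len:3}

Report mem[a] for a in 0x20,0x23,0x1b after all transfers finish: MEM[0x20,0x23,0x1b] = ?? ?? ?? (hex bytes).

  after D0: wrote 3B at 0x02 = 5ed1fd
  after D1: wrote 7B at 0x0b = 23495ed1fd971c
  after D2: wrote 7B at 0x0c = 971c9a18289023
  after D3: wrote 2B at 0x01 = 549c
  after D4: wrote 7B at 0x1a = 971c9a18289023
  after D5: wrote 3B at 0x0d = 235ed1
query mem[0x20]=0x23, mem[0x23]=0xfd, mem[0x1b]=0x1c

MEM[0x20,0x23,0x1b] = 23 fd 1c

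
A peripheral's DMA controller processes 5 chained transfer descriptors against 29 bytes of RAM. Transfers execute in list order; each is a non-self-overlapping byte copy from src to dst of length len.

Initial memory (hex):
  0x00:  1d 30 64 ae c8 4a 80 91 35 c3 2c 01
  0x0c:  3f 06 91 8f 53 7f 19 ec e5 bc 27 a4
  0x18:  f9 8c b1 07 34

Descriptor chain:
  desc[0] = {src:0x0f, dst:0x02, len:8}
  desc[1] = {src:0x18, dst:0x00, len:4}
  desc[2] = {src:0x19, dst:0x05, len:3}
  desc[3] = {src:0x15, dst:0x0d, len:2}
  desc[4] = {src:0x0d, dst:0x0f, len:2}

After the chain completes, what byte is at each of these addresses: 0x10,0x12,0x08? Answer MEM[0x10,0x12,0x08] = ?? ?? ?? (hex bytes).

D0: mem[0x02..0x09] <- [8f 53 7f 19 ec e5 bc 27]
D1: mem[0x00..0x03] <- [f9 8c b1 07]
D2: mem[0x05..0x07] <- [8c b1 07]
D3: mem[0x0d..0x0e] <- [bc 27]
D4: mem[0x0f..0x10] <- [bc 27]
query mem[0x10]=0x27, mem[0x12]=0x19, mem[0x08]=0xbc

MEM[0x10,0x12,0x08] = 27 19 bc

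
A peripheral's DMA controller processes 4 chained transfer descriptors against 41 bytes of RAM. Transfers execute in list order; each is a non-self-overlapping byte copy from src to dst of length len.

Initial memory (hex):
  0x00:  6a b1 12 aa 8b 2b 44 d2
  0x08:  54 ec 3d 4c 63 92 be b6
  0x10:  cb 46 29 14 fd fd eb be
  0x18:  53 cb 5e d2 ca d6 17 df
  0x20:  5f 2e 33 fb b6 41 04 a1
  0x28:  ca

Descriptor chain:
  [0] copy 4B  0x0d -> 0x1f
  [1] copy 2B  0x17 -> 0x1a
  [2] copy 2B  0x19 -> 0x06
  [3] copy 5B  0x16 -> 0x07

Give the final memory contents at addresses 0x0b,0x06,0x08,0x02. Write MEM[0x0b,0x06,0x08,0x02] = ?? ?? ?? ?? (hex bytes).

MEM[0x0b,0x06,0x08,0x02] = be cb be 12

  after D0: wrote 4B at 0x1f = 92beb6cb
  after D1: wrote 2B at 0x1a = be53
  after D2: wrote 2B at 0x06 = cbbe
  after D3: wrote 5B at 0x07 = ebbe53cbbe
query mem[0x0b]=0xbe, mem[0x06]=0xcb, mem[0x08]=0xbe, mem[0x02]=0x12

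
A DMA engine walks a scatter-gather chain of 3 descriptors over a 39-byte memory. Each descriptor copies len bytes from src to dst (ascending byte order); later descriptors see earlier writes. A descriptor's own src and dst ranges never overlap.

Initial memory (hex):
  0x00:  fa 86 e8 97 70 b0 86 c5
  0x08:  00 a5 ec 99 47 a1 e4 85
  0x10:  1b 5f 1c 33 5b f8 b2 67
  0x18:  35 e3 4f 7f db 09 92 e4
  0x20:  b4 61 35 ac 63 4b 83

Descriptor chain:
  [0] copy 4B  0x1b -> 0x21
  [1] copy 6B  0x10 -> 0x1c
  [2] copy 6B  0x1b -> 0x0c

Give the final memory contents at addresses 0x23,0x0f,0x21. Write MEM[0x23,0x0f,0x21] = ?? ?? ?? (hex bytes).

[0] 0x1b->0x21 len=4 : 7f db 09 92
[1] 0x10->0x1c len=6 : 1b 5f 1c 33 5b f8
[2] 0x1b->0x0c len=6 : 7f 1b 5f 1c 33 5b
query mem[0x23]=0x09, mem[0x0f]=0x1c, mem[0x21]=0xf8

MEM[0x23,0x0f,0x21] = 09 1c f8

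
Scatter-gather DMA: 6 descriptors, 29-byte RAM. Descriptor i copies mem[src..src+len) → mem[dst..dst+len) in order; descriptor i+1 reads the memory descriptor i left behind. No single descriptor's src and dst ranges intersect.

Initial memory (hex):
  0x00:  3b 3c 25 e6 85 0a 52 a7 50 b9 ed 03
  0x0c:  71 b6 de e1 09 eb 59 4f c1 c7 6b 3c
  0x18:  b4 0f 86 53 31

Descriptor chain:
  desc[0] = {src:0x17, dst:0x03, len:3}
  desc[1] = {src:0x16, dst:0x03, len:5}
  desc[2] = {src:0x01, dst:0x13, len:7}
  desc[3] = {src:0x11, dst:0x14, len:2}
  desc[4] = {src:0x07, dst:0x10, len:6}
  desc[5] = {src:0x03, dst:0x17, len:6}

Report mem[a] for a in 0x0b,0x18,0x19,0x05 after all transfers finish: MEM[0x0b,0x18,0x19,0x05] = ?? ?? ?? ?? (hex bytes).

[0] 0x17->0x03 len=3 : 3c b4 0f
[1] 0x16->0x03 len=5 : 6b 3c b4 0f 86
[2] 0x01->0x13 len=7 : 3c 25 6b 3c b4 0f 86
[3] 0x11->0x14 len=2 : eb 59
[4] 0x07->0x10 len=6 : 86 50 b9 ed 03 71
[5] 0x03->0x17 len=6 : 6b 3c b4 0f 86 50
query mem[0x0b]=0x03, mem[0x18]=0x3c, mem[0x19]=0xb4, mem[0x05]=0xb4

MEM[0x0b,0x18,0x19,0x05] = 03 3c b4 b4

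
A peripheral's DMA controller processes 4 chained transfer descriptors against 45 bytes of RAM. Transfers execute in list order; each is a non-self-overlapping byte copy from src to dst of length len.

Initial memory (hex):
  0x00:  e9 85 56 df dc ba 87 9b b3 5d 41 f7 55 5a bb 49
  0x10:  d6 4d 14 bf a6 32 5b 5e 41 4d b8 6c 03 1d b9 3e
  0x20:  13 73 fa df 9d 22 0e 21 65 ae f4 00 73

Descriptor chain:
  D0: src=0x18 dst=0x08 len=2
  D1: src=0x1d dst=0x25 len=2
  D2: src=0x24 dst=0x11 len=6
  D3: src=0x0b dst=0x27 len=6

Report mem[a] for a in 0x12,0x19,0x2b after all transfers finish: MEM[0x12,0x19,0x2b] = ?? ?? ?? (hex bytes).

[0] 0x18->0x08 len=2 : 41 4d
[1] 0x1d->0x25 len=2 : 1d b9
[2] 0x24->0x11 len=6 : 9d 1d b9 21 65 ae
[3] 0x0b->0x27 len=6 : f7 55 5a bb 49 d6
query mem[0x12]=0x1d, mem[0x19]=0x4d, mem[0x2b]=0x49

MEM[0x12,0x19,0x2b] = 1d 4d 49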